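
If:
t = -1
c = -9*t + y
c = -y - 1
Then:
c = 4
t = -1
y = -5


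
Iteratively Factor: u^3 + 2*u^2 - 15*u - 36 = (u + 3)*(u^2 - u - 12) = (u - 4)*(u + 3)*(u + 3)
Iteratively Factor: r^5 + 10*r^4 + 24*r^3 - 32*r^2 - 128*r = (r - 2)*(r^4 + 12*r^3 + 48*r^2 + 64*r) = r*(r - 2)*(r^3 + 12*r^2 + 48*r + 64) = r*(r - 2)*(r + 4)*(r^2 + 8*r + 16) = r*(r - 2)*(r + 4)^2*(r + 4)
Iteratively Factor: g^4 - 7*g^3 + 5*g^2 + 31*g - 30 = (g + 2)*(g^3 - 9*g^2 + 23*g - 15) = (g - 1)*(g + 2)*(g^2 - 8*g + 15) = (g - 3)*(g - 1)*(g + 2)*(g - 5)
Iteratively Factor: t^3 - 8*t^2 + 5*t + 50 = (t + 2)*(t^2 - 10*t + 25) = (t - 5)*(t + 2)*(t - 5)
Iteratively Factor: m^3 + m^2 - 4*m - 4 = (m - 2)*(m^2 + 3*m + 2) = (m - 2)*(m + 2)*(m + 1)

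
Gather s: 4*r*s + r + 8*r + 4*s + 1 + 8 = 9*r + s*(4*r + 4) + 9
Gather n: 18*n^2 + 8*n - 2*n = 18*n^2 + 6*n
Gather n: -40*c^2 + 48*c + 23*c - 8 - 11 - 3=-40*c^2 + 71*c - 22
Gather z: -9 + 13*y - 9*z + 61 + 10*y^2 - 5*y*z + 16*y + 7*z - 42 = 10*y^2 + 29*y + z*(-5*y - 2) + 10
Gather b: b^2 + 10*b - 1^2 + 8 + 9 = b^2 + 10*b + 16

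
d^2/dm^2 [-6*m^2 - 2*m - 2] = -12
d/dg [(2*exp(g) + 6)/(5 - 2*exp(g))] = 22*exp(g)/(2*exp(g) - 5)^2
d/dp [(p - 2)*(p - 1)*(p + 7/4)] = 3*p^2 - 5*p/2 - 13/4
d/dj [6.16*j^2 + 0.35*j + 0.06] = 12.32*j + 0.35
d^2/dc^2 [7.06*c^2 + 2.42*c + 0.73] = 14.1200000000000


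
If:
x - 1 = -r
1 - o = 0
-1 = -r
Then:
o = 1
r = 1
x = 0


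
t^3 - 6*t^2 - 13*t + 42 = (t - 7)*(t - 2)*(t + 3)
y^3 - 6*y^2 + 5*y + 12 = (y - 4)*(y - 3)*(y + 1)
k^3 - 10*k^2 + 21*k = k*(k - 7)*(k - 3)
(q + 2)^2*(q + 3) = q^3 + 7*q^2 + 16*q + 12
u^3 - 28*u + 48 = (u - 4)*(u - 2)*(u + 6)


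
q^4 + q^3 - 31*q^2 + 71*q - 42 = (q - 3)*(q - 2)*(q - 1)*(q + 7)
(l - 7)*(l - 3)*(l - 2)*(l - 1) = l^4 - 13*l^3 + 53*l^2 - 83*l + 42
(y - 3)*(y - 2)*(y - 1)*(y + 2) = y^4 - 4*y^3 - y^2 + 16*y - 12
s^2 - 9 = (s - 3)*(s + 3)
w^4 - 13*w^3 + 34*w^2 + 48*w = w*(w - 8)*(w - 6)*(w + 1)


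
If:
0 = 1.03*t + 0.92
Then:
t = -0.89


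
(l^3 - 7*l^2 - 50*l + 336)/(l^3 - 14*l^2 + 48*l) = (l + 7)/l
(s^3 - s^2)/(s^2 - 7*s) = s*(s - 1)/(s - 7)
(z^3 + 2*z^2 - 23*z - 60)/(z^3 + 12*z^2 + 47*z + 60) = (z - 5)/(z + 5)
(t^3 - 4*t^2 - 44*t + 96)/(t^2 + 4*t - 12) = t - 8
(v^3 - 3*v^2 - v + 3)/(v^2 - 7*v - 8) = (v^2 - 4*v + 3)/(v - 8)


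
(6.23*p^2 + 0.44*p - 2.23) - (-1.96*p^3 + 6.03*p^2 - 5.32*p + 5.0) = 1.96*p^3 + 0.2*p^2 + 5.76*p - 7.23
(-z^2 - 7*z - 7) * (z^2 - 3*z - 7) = -z^4 - 4*z^3 + 21*z^2 + 70*z + 49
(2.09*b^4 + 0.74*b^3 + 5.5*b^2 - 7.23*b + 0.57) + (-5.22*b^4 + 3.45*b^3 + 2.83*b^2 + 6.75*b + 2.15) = -3.13*b^4 + 4.19*b^3 + 8.33*b^2 - 0.48*b + 2.72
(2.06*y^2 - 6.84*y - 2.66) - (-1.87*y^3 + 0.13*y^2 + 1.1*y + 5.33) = 1.87*y^3 + 1.93*y^2 - 7.94*y - 7.99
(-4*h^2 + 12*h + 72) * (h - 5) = -4*h^3 + 32*h^2 + 12*h - 360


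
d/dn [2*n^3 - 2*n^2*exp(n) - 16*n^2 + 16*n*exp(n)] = -2*n^2*exp(n) + 6*n^2 + 12*n*exp(n) - 32*n + 16*exp(n)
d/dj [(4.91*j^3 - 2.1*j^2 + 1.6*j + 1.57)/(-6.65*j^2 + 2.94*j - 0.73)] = (-32.6515*j^4 + 28.8708*j^3 - 6.2869*j^2 + 23.947*j - 5.7838)/(44.2225*j^4 - 39.102*j^3 + 18.3526*j^2 - 4.2924*j + 0.5329)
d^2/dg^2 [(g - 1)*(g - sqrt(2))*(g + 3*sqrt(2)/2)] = 6*g - 2 + sqrt(2)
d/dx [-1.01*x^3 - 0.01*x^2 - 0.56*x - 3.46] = -3.03*x^2 - 0.02*x - 0.56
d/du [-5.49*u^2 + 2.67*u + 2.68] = 2.67 - 10.98*u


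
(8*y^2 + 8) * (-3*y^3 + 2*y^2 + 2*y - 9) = -24*y^5 + 16*y^4 - 8*y^3 - 56*y^2 + 16*y - 72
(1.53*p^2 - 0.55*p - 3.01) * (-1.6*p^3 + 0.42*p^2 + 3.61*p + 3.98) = -2.448*p^5 + 1.5226*p^4 + 10.1083*p^3 + 2.8397*p^2 - 13.0551*p - 11.9798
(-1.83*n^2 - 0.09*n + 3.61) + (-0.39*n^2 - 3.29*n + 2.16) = -2.22*n^2 - 3.38*n + 5.77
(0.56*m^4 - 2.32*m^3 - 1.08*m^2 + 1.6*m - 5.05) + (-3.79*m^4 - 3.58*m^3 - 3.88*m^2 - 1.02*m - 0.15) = -3.23*m^4 - 5.9*m^3 - 4.96*m^2 + 0.58*m - 5.2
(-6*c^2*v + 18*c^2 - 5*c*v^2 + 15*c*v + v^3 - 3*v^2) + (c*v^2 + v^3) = -6*c^2*v + 18*c^2 - 4*c*v^2 + 15*c*v + 2*v^3 - 3*v^2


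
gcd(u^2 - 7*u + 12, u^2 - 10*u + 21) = u - 3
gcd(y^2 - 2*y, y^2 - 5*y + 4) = 1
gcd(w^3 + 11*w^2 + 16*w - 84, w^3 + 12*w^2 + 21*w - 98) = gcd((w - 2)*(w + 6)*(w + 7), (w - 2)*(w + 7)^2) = w^2 + 5*w - 14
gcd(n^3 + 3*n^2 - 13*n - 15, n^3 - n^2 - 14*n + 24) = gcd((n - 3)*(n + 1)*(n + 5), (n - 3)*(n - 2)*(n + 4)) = n - 3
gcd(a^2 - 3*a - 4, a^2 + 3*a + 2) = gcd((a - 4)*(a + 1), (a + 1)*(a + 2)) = a + 1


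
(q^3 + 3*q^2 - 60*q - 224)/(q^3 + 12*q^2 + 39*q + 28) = (q - 8)/(q + 1)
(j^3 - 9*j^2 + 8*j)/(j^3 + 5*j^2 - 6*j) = (j - 8)/(j + 6)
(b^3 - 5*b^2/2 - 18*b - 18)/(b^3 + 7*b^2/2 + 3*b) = (b - 6)/b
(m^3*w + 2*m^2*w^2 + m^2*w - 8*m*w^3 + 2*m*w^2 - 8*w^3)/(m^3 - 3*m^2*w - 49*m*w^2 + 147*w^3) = w*(m^3 + 2*m^2*w + m^2 - 8*m*w^2 + 2*m*w - 8*w^2)/(m^3 - 3*m^2*w - 49*m*w^2 + 147*w^3)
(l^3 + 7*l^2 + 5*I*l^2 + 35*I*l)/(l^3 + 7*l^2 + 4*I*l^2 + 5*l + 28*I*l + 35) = l/(l - I)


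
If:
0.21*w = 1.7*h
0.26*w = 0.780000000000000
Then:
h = 0.37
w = 3.00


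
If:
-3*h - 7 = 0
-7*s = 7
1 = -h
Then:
No Solution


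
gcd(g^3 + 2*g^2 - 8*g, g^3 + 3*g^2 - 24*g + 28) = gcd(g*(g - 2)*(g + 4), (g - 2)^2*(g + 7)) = g - 2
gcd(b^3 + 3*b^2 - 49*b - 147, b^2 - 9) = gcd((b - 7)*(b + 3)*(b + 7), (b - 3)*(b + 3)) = b + 3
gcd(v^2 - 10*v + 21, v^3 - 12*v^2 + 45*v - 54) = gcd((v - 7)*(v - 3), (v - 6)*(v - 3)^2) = v - 3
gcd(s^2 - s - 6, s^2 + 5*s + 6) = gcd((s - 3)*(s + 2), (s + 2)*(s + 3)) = s + 2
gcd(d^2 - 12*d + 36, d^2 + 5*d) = 1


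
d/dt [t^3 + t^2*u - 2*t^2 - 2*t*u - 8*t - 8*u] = 3*t^2 + 2*t*u - 4*t - 2*u - 8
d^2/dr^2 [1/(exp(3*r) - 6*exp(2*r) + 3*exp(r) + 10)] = 3*((-3*exp(2*r) + 8*exp(r) - 1)*(exp(3*r) - 6*exp(2*r) + 3*exp(r) + 10) + 6*(exp(2*r) - 4*exp(r) + 1)^2*exp(r))*exp(r)/(exp(3*r) - 6*exp(2*r) + 3*exp(r) + 10)^3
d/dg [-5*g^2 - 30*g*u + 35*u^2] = -10*g - 30*u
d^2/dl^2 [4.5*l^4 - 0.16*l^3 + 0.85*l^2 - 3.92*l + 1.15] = 54.0*l^2 - 0.96*l + 1.7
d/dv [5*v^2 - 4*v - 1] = 10*v - 4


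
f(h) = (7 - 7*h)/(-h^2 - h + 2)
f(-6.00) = -1.75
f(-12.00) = -0.70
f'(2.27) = -0.38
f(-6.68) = -1.50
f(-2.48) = -14.58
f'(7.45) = -0.08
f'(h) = (7 - 7*h)*(2*h + 1)/(-h^2 - h + 2)^2 - 7/(-h^2 - h + 2)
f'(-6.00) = -0.44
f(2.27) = 1.64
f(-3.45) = -4.83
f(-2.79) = -8.86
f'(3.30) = -0.25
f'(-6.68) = -0.32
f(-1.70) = 23.33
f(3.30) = 1.32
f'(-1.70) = -77.78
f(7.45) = 0.74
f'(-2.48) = -30.38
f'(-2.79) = -11.22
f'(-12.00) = -0.07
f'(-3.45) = -3.33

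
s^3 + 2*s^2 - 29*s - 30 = (s - 5)*(s + 1)*(s + 6)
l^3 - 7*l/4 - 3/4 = (l - 3/2)*(l + 1/2)*(l + 1)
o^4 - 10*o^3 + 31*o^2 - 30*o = o*(o - 5)*(o - 3)*(o - 2)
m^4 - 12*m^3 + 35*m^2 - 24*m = m*(m - 8)*(m - 3)*(m - 1)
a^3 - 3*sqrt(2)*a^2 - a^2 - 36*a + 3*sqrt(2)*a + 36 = (a - 1)*(a - 6*sqrt(2))*(a + 3*sqrt(2))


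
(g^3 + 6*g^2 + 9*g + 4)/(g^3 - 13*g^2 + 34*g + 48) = (g^2 + 5*g + 4)/(g^2 - 14*g + 48)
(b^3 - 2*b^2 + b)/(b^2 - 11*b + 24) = b*(b^2 - 2*b + 1)/(b^2 - 11*b + 24)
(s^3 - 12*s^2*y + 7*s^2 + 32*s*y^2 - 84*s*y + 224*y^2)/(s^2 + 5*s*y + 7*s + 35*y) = (s^2 - 12*s*y + 32*y^2)/(s + 5*y)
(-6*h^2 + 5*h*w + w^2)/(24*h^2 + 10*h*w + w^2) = (-h + w)/(4*h + w)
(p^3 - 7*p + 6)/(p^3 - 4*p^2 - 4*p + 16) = (p^2 + 2*p - 3)/(p^2 - 2*p - 8)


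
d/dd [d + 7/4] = 1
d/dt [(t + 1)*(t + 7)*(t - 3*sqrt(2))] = 3*t^2 - 6*sqrt(2)*t + 16*t - 24*sqrt(2) + 7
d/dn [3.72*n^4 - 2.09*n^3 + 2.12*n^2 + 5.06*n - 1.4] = 14.88*n^3 - 6.27*n^2 + 4.24*n + 5.06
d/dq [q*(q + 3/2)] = 2*q + 3/2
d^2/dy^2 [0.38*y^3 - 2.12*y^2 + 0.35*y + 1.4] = 2.28*y - 4.24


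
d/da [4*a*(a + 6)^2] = 12*(a + 2)*(a + 6)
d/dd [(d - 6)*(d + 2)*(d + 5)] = 3*d^2 + 2*d - 32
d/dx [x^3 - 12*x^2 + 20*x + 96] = 3*x^2 - 24*x + 20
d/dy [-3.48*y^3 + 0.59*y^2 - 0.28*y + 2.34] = -10.44*y^2 + 1.18*y - 0.28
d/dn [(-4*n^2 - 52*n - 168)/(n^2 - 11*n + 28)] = 8*(12*n^2 + 14*n - 413)/(n^4 - 22*n^3 + 177*n^2 - 616*n + 784)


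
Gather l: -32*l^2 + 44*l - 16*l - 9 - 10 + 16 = -32*l^2 + 28*l - 3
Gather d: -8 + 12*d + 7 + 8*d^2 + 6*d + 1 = 8*d^2 + 18*d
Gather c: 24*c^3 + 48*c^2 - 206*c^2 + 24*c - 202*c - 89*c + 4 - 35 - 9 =24*c^3 - 158*c^2 - 267*c - 40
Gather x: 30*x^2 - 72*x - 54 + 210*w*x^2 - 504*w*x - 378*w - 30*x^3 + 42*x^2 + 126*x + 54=-378*w - 30*x^3 + x^2*(210*w + 72) + x*(54 - 504*w)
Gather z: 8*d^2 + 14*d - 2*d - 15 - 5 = 8*d^2 + 12*d - 20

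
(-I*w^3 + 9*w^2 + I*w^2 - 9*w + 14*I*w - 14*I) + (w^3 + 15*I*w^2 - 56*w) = w^3 - I*w^3 + 9*w^2 + 16*I*w^2 - 65*w + 14*I*w - 14*I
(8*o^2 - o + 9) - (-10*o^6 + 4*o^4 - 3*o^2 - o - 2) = 10*o^6 - 4*o^4 + 11*o^2 + 11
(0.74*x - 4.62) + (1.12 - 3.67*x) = -2.93*x - 3.5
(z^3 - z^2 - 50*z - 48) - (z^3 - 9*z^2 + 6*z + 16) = 8*z^2 - 56*z - 64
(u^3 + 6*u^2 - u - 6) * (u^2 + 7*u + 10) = u^5 + 13*u^4 + 51*u^3 + 47*u^2 - 52*u - 60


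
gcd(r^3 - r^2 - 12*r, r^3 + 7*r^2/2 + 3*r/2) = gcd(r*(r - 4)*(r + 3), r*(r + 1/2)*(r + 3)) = r^2 + 3*r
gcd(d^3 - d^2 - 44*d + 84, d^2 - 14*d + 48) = d - 6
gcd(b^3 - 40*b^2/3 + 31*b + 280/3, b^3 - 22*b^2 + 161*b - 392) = b^2 - 15*b + 56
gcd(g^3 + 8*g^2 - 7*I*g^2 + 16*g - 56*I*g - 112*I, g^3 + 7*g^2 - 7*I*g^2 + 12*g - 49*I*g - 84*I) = g^2 + g*(4 - 7*I) - 28*I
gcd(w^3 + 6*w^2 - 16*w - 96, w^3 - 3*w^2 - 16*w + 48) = w^2 - 16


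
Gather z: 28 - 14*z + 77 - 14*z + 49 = 154 - 28*z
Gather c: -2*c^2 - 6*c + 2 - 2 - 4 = -2*c^2 - 6*c - 4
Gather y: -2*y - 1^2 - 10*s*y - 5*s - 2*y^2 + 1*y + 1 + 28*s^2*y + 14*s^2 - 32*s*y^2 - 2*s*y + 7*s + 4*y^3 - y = 14*s^2 + 2*s + 4*y^3 + y^2*(-32*s - 2) + y*(28*s^2 - 12*s - 2)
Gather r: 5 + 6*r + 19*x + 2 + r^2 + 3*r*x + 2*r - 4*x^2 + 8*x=r^2 + r*(3*x + 8) - 4*x^2 + 27*x + 7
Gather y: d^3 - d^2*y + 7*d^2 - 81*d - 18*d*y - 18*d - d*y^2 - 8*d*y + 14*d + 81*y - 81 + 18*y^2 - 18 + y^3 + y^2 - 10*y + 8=d^3 + 7*d^2 - 85*d + y^3 + y^2*(19 - d) + y*(-d^2 - 26*d + 71) - 91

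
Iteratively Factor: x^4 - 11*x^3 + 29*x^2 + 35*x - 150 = (x - 5)*(x^3 - 6*x^2 - x + 30) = (x - 5)*(x + 2)*(x^2 - 8*x + 15) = (x - 5)*(x - 3)*(x + 2)*(x - 5)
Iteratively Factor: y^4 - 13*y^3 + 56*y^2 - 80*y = (y - 4)*(y^3 - 9*y^2 + 20*y) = (y - 5)*(y - 4)*(y^2 - 4*y) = y*(y - 5)*(y - 4)*(y - 4)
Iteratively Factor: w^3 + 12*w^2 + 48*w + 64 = (w + 4)*(w^2 + 8*w + 16) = (w + 4)^2*(w + 4)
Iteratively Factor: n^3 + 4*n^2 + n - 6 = (n + 3)*(n^2 + n - 2) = (n + 2)*(n + 3)*(n - 1)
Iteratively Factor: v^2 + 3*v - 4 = (v - 1)*(v + 4)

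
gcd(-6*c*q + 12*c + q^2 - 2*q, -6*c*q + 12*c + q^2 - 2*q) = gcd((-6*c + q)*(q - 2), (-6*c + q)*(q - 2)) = -6*c*q + 12*c + q^2 - 2*q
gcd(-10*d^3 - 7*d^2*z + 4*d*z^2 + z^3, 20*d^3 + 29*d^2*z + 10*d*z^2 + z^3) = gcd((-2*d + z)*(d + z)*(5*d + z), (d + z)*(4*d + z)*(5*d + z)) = 5*d^2 + 6*d*z + z^2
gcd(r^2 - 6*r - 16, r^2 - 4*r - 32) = r - 8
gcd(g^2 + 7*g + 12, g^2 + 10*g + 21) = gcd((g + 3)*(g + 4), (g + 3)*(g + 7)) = g + 3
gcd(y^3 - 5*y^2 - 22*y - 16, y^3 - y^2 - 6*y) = y + 2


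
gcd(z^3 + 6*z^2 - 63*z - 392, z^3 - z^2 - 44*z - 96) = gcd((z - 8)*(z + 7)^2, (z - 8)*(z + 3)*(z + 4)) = z - 8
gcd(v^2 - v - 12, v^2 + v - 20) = v - 4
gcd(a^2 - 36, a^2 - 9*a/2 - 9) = a - 6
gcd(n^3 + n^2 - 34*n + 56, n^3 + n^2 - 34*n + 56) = n^3 + n^2 - 34*n + 56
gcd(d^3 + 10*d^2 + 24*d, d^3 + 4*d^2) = d^2 + 4*d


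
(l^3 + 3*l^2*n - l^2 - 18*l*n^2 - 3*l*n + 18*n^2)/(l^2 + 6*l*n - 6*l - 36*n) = (l^2 - 3*l*n - l + 3*n)/(l - 6)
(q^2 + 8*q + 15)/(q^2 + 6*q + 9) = (q + 5)/(q + 3)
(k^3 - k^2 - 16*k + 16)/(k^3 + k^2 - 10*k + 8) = (k - 4)/(k - 2)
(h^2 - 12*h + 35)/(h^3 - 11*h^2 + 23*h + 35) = 1/(h + 1)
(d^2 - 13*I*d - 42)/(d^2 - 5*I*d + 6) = (d - 7*I)/(d + I)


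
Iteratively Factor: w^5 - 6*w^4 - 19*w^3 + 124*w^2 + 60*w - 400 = (w + 2)*(w^4 - 8*w^3 - 3*w^2 + 130*w - 200) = (w - 5)*(w + 2)*(w^3 - 3*w^2 - 18*w + 40) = (w - 5)*(w + 2)*(w + 4)*(w^2 - 7*w + 10) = (w - 5)^2*(w + 2)*(w + 4)*(w - 2)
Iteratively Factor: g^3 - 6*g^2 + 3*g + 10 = (g + 1)*(g^2 - 7*g + 10) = (g - 5)*(g + 1)*(g - 2)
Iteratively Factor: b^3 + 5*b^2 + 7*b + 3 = (b + 1)*(b^2 + 4*b + 3) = (b + 1)^2*(b + 3)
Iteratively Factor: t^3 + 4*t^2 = (t)*(t^2 + 4*t) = t*(t + 4)*(t)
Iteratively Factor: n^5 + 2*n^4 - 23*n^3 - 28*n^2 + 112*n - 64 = (n - 1)*(n^4 + 3*n^3 - 20*n^2 - 48*n + 64) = (n - 1)^2*(n^3 + 4*n^2 - 16*n - 64) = (n - 1)^2*(n + 4)*(n^2 - 16) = (n - 1)^2*(n + 4)^2*(n - 4)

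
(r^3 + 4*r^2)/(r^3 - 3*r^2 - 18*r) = r*(r + 4)/(r^2 - 3*r - 18)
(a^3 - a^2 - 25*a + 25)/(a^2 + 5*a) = a - 6 + 5/a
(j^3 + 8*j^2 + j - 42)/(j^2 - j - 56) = (j^2 + j - 6)/(j - 8)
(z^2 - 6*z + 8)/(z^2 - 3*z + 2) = (z - 4)/(z - 1)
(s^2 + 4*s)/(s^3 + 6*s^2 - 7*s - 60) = s/(s^2 + 2*s - 15)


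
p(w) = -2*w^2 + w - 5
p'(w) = 1 - 4*w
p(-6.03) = -83.75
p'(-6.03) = 25.12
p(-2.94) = -25.23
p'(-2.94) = 12.76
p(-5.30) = -66.48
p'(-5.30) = 22.20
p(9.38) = -171.59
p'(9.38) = -36.52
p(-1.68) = -12.32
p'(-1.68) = 7.72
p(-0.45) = -5.86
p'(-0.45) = 2.80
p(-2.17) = -16.59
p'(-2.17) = 9.68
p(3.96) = -32.40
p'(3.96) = -14.84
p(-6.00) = -83.00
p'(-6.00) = 25.00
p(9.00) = -158.00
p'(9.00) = -35.00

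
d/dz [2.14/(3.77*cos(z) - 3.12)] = 8.0678*sin(z)/(3.77*cos(z) - 3.12)^2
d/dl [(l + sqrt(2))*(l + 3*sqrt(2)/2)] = 2*l + 5*sqrt(2)/2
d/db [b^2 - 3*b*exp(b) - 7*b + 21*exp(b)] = -3*b*exp(b) + 2*b + 18*exp(b) - 7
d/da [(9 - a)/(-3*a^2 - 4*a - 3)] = 3*(-a^2 + 18*a + 13)/(9*a^4 + 24*a^3 + 34*a^2 + 24*a + 9)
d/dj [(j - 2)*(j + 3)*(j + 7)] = 3*j^2 + 16*j + 1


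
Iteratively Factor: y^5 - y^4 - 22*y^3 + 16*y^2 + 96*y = (y)*(y^4 - y^3 - 22*y^2 + 16*y + 96) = y*(y + 2)*(y^3 - 3*y^2 - 16*y + 48) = y*(y - 4)*(y + 2)*(y^2 + y - 12) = y*(y - 4)*(y + 2)*(y + 4)*(y - 3)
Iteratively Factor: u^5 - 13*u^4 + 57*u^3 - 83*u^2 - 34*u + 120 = (u + 1)*(u^4 - 14*u^3 + 71*u^2 - 154*u + 120) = (u - 4)*(u + 1)*(u^3 - 10*u^2 + 31*u - 30) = (u - 4)*(u - 2)*(u + 1)*(u^2 - 8*u + 15) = (u - 4)*(u - 3)*(u - 2)*(u + 1)*(u - 5)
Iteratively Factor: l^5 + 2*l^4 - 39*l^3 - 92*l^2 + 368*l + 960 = (l + 3)*(l^4 - l^3 - 36*l^2 + 16*l + 320) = (l - 4)*(l + 3)*(l^3 + 3*l^2 - 24*l - 80) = (l - 4)*(l + 3)*(l + 4)*(l^2 - l - 20) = (l - 5)*(l - 4)*(l + 3)*(l + 4)*(l + 4)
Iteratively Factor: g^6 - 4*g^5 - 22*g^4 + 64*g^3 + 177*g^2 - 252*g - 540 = (g + 2)*(g^5 - 6*g^4 - 10*g^3 + 84*g^2 + 9*g - 270) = (g - 3)*(g + 2)*(g^4 - 3*g^3 - 19*g^2 + 27*g + 90) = (g - 5)*(g - 3)*(g + 2)*(g^3 + 2*g^2 - 9*g - 18) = (g - 5)*(g - 3)*(g + 2)^2*(g^2 - 9) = (g - 5)*(g - 3)^2*(g + 2)^2*(g + 3)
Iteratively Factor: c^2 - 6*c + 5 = (c - 5)*(c - 1)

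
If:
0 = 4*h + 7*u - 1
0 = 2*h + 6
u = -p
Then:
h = -3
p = -13/7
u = 13/7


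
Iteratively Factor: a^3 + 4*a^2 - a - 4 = (a + 4)*(a^2 - 1) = (a + 1)*(a + 4)*(a - 1)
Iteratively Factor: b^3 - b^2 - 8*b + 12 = (b - 2)*(b^2 + b - 6) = (b - 2)*(b + 3)*(b - 2)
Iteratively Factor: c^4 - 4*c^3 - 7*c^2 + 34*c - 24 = (c + 3)*(c^3 - 7*c^2 + 14*c - 8) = (c - 2)*(c + 3)*(c^2 - 5*c + 4) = (c - 2)*(c - 1)*(c + 3)*(c - 4)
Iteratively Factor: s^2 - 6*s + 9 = (s - 3)*(s - 3)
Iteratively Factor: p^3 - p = (p)*(p^2 - 1) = p*(p - 1)*(p + 1)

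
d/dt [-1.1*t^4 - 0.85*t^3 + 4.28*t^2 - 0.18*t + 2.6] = -4.4*t^3 - 2.55*t^2 + 8.56*t - 0.18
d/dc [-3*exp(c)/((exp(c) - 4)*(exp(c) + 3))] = 3*(exp(2*c) + 12)*exp(c)/(exp(4*c) - 2*exp(3*c) - 23*exp(2*c) + 24*exp(c) + 144)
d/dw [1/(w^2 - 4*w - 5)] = 2*(2 - w)/(-w^2 + 4*w + 5)^2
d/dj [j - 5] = 1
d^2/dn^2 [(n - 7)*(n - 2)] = 2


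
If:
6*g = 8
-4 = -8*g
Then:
No Solution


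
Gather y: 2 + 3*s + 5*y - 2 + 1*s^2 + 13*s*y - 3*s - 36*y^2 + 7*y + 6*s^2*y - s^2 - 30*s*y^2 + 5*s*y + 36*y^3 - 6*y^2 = 36*y^3 + y^2*(-30*s - 42) + y*(6*s^2 + 18*s + 12)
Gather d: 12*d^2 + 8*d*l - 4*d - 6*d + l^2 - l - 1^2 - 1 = 12*d^2 + d*(8*l - 10) + l^2 - l - 2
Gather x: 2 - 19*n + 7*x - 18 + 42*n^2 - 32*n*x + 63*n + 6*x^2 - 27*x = 42*n^2 + 44*n + 6*x^2 + x*(-32*n - 20) - 16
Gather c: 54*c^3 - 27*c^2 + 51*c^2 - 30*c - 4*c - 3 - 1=54*c^3 + 24*c^2 - 34*c - 4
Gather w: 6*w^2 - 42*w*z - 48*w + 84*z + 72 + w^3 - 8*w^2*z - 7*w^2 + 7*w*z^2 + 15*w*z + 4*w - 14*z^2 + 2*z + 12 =w^3 + w^2*(-8*z - 1) + w*(7*z^2 - 27*z - 44) - 14*z^2 + 86*z + 84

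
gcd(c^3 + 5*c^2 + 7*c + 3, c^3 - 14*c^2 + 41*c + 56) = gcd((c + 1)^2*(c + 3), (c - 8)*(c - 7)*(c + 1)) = c + 1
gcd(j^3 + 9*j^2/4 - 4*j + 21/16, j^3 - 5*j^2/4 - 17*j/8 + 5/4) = j - 1/2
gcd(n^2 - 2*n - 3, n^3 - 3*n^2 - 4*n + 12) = n - 3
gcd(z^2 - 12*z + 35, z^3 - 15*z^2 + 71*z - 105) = z^2 - 12*z + 35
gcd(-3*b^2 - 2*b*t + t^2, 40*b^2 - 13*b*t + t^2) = 1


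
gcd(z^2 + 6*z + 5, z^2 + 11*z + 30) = z + 5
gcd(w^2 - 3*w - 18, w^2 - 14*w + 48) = w - 6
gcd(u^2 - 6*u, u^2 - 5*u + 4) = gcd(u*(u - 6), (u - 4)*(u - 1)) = 1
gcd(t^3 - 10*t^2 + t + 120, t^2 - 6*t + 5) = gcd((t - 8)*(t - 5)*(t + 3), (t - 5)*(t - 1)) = t - 5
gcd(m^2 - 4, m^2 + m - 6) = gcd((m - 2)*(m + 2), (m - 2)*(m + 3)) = m - 2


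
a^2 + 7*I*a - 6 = (a + I)*(a + 6*I)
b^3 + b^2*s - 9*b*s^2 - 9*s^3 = (b - 3*s)*(b + s)*(b + 3*s)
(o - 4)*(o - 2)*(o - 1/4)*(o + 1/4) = o^4 - 6*o^3 + 127*o^2/16 + 3*o/8 - 1/2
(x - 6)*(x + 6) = x^2 - 36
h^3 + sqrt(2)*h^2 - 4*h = h*(h - sqrt(2))*(h + 2*sqrt(2))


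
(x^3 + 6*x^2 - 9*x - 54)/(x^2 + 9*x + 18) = x - 3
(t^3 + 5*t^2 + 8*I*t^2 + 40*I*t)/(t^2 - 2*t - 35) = t*(t + 8*I)/(t - 7)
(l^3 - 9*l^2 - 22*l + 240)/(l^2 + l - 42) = (l^2 - 3*l - 40)/(l + 7)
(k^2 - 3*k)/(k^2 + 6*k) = (k - 3)/(k + 6)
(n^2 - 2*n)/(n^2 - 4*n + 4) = n/(n - 2)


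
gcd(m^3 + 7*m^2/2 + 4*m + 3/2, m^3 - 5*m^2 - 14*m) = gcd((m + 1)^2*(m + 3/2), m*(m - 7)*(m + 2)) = 1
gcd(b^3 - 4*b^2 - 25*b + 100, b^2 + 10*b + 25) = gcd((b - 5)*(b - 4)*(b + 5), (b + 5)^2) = b + 5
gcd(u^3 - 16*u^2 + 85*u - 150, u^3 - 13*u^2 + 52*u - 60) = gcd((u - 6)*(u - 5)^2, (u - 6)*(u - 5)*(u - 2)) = u^2 - 11*u + 30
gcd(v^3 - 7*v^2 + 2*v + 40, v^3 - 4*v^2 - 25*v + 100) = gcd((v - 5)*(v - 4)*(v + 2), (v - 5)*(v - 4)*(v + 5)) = v^2 - 9*v + 20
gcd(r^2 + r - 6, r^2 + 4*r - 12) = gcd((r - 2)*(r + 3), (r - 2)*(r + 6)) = r - 2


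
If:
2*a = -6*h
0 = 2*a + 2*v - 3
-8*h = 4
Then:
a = 3/2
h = -1/2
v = 0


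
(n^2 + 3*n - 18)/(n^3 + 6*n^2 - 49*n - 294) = (n - 3)/(n^2 - 49)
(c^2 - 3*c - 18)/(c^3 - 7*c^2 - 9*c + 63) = (c - 6)/(c^2 - 10*c + 21)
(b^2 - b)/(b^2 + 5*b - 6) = b/(b + 6)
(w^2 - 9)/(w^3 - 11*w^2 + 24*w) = (w + 3)/(w*(w - 8))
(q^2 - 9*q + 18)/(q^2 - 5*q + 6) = (q - 6)/(q - 2)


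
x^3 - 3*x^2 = x^2*(x - 3)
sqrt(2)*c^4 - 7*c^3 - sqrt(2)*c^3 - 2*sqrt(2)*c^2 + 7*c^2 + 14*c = c*(c - 2)*(c - 7*sqrt(2)/2)*(sqrt(2)*c + sqrt(2))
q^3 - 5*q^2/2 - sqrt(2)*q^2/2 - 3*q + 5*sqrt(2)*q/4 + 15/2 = (q - 5/2)*(q - 3*sqrt(2)/2)*(q + sqrt(2))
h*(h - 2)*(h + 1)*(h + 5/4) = h^4 + h^3/4 - 13*h^2/4 - 5*h/2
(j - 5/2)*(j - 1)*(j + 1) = j^3 - 5*j^2/2 - j + 5/2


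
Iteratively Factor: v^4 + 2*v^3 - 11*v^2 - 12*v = (v + 1)*(v^3 + v^2 - 12*v) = v*(v + 1)*(v^2 + v - 12) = v*(v + 1)*(v + 4)*(v - 3)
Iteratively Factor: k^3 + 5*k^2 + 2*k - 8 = (k - 1)*(k^2 + 6*k + 8) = (k - 1)*(k + 4)*(k + 2)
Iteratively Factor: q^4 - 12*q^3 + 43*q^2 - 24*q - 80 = (q + 1)*(q^3 - 13*q^2 + 56*q - 80) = (q - 4)*(q + 1)*(q^2 - 9*q + 20) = (q - 4)^2*(q + 1)*(q - 5)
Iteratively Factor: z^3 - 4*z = (z)*(z^2 - 4) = z*(z - 2)*(z + 2)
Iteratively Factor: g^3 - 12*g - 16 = (g - 4)*(g^2 + 4*g + 4) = (g - 4)*(g + 2)*(g + 2)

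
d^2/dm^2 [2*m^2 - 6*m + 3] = 4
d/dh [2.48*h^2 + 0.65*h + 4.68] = 4.96*h + 0.65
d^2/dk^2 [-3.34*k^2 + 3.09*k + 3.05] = -6.68000000000000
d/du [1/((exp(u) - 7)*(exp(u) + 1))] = 2*(3 - exp(u))*exp(u)/(exp(4*u) - 12*exp(3*u) + 22*exp(2*u) + 84*exp(u) + 49)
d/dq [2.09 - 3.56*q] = -3.56000000000000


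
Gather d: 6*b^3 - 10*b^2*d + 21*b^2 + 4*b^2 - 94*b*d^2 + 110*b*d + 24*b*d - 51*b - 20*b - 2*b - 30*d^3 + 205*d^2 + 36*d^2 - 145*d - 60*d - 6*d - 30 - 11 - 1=6*b^3 + 25*b^2 - 73*b - 30*d^3 + d^2*(241 - 94*b) + d*(-10*b^2 + 134*b - 211) - 42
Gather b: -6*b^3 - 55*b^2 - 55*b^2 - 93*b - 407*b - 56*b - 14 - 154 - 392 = -6*b^3 - 110*b^2 - 556*b - 560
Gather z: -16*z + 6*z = -10*z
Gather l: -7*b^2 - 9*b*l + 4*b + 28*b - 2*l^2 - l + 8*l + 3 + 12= -7*b^2 + 32*b - 2*l^2 + l*(7 - 9*b) + 15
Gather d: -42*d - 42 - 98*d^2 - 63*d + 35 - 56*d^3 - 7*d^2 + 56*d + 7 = -56*d^3 - 105*d^2 - 49*d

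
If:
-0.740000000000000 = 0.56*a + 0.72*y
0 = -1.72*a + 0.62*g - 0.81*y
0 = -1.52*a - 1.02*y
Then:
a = 1.44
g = 1.19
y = -2.15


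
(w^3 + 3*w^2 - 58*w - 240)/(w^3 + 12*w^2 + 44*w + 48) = (w^2 - 3*w - 40)/(w^2 + 6*w + 8)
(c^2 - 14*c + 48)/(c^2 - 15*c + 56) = (c - 6)/(c - 7)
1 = 1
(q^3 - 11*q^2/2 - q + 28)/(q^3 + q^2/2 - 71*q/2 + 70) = (2*q^2 - 3*q - 14)/(2*q^2 + 9*q - 35)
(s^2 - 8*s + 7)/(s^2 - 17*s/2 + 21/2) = 2*(s - 1)/(2*s - 3)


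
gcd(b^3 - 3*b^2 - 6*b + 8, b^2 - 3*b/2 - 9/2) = 1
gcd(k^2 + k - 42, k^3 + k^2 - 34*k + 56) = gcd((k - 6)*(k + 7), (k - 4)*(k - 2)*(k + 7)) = k + 7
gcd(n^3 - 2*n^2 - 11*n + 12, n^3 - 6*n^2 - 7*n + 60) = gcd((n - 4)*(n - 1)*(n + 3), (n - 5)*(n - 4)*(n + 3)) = n^2 - n - 12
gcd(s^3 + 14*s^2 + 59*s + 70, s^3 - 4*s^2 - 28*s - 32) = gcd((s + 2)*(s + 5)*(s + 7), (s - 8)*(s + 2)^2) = s + 2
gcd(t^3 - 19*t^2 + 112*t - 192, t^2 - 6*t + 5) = 1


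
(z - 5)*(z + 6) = z^2 + z - 30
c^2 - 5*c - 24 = (c - 8)*(c + 3)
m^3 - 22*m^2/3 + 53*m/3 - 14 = (m - 3)*(m - 7/3)*(m - 2)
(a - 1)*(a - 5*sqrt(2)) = a^2 - 5*sqrt(2)*a - a + 5*sqrt(2)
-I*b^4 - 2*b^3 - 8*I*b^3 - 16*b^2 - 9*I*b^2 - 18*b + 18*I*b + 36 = (b + 3)*(b + 6)*(b - 2*I)*(-I*b + I)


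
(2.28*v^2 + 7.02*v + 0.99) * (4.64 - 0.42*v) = -0.9576*v^3 + 7.6308*v^2 + 32.157*v + 4.5936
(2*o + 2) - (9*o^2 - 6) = -9*o^2 + 2*o + 8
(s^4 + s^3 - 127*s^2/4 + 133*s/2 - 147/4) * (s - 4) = s^5 - 3*s^4 - 143*s^3/4 + 387*s^2/2 - 1211*s/4 + 147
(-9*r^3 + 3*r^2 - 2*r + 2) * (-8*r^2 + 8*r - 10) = 72*r^5 - 96*r^4 + 130*r^3 - 62*r^2 + 36*r - 20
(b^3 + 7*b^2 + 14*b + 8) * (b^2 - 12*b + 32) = b^5 - 5*b^4 - 38*b^3 + 64*b^2 + 352*b + 256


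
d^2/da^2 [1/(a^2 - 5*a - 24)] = 2*(a^2 - 5*a - (2*a - 5)^2 - 24)/(-a^2 + 5*a + 24)^3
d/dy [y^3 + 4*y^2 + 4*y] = 3*y^2 + 8*y + 4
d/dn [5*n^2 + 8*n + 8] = 10*n + 8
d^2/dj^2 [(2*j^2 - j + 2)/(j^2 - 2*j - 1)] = 2*(3*j^3 + 12*j^2 - 15*j + 14)/(j^6 - 6*j^5 + 9*j^4 + 4*j^3 - 9*j^2 - 6*j - 1)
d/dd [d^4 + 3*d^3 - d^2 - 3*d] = 4*d^3 + 9*d^2 - 2*d - 3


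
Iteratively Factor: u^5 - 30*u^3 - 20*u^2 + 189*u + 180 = (u + 4)*(u^4 - 4*u^3 - 14*u^2 + 36*u + 45) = (u - 3)*(u + 4)*(u^3 - u^2 - 17*u - 15) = (u - 3)*(u + 3)*(u + 4)*(u^2 - 4*u - 5) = (u - 3)*(u + 1)*(u + 3)*(u + 4)*(u - 5)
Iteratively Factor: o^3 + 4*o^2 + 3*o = (o)*(o^2 + 4*o + 3) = o*(o + 3)*(o + 1)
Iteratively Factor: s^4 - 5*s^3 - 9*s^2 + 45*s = (s - 5)*(s^3 - 9*s) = (s - 5)*(s + 3)*(s^2 - 3*s) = s*(s - 5)*(s + 3)*(s - 3)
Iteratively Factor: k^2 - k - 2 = (k - 2)*(k + 1)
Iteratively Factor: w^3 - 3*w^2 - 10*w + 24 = (w - 2)*(w^2 - w - 12) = (w - 2)*(w + 3)*(w - 4)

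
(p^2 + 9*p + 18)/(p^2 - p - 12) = (p + 6)/(p - 4)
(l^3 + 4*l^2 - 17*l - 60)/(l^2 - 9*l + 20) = (l^2 + 8*l + 15)/(l - 5)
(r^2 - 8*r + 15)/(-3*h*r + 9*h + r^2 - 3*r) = (r - 5)/(-3*h + r)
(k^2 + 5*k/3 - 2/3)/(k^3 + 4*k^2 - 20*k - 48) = (k - 1/3)/(k^2 + 2*k - 24)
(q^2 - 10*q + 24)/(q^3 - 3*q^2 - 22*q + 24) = (q - 4)/(q^2 + 3*q - 4)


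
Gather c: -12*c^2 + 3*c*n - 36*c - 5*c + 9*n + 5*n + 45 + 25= -12*c^2 + c*(3*n - 41) + 14*n + 70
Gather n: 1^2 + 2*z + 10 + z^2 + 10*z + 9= z^2 + 12*z + 20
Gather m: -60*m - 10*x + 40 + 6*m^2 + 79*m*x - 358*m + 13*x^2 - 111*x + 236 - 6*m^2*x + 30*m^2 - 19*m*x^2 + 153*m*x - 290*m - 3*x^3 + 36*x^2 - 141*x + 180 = m^2*(36 - 6*x) + m*(-19*x^2 + 232*x - 708) - 3*x^3 + 49*x^2 - 262*x + 456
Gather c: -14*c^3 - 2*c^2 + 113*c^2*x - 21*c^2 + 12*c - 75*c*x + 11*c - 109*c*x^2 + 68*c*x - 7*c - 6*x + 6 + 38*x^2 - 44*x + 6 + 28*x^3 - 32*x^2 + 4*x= -14*c^3 + c^2*(113*x - 23) + c*(-109*x^2 - 7*x + 16) + 28*x^3 + 6*x^2 - 46*x + 12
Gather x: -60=-60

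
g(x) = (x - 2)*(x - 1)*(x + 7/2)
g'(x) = (x - 2)*(x - 1) + (x - 2)*(x + 7/2) + (x - 1)*(x + 7/2)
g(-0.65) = 12.46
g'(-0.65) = -7.88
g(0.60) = 2.30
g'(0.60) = -6.82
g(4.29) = 58.69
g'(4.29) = 51.00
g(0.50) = 3.00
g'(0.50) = -7.25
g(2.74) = 8.03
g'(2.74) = 16.76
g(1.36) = -1.12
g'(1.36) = -1.59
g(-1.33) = 16.84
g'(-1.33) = -4.52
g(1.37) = -1.14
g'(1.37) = -1.50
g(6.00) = 190.00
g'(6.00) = 105.50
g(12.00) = 1705.00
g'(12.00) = 435.50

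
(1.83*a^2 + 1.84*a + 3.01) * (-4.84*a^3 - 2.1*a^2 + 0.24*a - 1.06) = -8.8572*a^5 - 12.7486*a^4 - 17.9932*a^3 - 7.8192*a^2 - 1.228*a - 3.1906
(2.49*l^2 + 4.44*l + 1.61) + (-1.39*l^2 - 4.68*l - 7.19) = 1.1*l^2 - 0.239999999999999*l - 5.58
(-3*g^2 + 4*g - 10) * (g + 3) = -3*g^3 - 5*g^2 + 2*g - 30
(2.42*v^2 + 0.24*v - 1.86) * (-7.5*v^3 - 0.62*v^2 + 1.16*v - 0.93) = -18.15*v^5 - 3.3004*v^4 + 16.6084*v^3 - 0.819*v^2 - 2.3808*v + 1.7298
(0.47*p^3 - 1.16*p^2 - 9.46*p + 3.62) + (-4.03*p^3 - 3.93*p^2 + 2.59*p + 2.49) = -3.56*p^3 - 5.09*p^2 - 6.87*p + 6.11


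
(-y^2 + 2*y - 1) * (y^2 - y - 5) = -y^4 + 3*y^3 + 2*y^2 - 9*y + 5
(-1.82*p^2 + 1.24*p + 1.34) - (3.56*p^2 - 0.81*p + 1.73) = -5.38*p^2 + 2.05*p - 0.39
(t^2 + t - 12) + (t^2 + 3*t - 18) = 2*t^2 + 4*t - 30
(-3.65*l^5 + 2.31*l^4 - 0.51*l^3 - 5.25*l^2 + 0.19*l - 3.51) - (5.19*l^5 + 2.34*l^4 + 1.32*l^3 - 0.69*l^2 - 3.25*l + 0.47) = -8.84*l^5 - 0.0299999999999998*l^4 - 1.83*l^3 - 4.56*l^2 + 3.44*l - 3.98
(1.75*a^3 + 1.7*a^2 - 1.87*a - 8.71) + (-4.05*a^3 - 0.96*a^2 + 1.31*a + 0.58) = -2.3*a^3 + 0.74*a^2 - 0.56*a - 8.13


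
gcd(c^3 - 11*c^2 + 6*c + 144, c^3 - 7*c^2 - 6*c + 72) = c^2 - 3*c - 18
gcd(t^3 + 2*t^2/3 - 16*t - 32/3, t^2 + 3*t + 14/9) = t + 2/3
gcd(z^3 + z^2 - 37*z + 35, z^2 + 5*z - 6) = z - 1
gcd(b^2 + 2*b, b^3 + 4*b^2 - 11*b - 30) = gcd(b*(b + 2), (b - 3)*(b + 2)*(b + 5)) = b + 2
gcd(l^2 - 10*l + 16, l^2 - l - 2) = l - 2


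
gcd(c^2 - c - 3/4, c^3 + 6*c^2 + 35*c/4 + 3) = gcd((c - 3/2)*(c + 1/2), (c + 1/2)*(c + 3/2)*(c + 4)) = c + 1/2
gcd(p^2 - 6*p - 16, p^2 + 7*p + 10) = p + 2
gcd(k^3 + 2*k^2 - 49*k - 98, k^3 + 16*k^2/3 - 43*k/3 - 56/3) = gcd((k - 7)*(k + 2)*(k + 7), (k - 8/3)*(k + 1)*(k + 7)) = k + 7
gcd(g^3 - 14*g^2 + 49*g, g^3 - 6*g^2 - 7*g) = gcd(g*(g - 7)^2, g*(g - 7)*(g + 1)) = g^2 - 7*g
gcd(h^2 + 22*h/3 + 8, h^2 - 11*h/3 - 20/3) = h + 4/3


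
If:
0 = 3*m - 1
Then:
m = 1/3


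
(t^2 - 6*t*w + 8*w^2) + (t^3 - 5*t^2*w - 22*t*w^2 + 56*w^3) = t^3 - 5*t^2*w + t^2 - 22*t*w^2 - 6*t*w + 56*w^3 + 8*w^2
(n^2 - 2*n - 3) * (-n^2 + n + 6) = -n^4 + 3*n^3 + 7*n^2 - 15*n - 18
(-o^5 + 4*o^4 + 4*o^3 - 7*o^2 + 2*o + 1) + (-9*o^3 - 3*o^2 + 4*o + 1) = -o^5 + 4*o^4 - 5*o^3 - 10*o^2 + 6*o + 2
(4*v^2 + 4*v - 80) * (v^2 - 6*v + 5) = 4*v^4 - 20*v^3 - 84*v^2 + 500*v - 400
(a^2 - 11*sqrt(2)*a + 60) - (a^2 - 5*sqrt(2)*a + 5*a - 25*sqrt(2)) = -6*sqrt(2)*a - 5*a + 25*sqrt(2) + 60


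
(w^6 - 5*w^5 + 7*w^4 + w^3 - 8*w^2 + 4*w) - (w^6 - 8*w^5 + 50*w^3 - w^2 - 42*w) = 3*w^5 + 7*w^4 - 49*w^3 - 7*w^2 + 46*w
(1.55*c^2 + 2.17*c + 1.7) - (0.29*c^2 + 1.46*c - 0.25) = 1.26*c^2 + 0.71*c + 1.95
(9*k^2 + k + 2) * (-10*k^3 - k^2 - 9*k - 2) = -90*k^5 - 19*k^4 - 102*k^3 - 29*k^2 - 20*k - 4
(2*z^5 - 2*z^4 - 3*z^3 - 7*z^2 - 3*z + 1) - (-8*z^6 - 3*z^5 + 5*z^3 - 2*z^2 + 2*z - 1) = 8*z^6 + 5*z^5 - 2*z^4 - 8*z^3 - 5*z^2 - 5*z + 2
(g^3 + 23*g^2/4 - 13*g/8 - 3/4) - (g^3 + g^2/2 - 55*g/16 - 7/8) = 21*g^2/4 + 29*g/16 + 1/8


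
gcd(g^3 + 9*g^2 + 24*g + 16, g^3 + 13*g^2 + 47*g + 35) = g + 1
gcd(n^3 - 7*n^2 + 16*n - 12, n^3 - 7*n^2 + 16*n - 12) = n^3 - 7*n^2 + 16*n - 12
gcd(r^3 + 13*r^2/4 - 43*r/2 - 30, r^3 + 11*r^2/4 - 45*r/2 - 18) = r^2 + 2*r - 24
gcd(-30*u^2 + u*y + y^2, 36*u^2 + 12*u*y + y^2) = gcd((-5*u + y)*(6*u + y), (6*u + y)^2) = 6*u + y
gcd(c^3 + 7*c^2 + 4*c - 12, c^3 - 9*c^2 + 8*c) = c - 1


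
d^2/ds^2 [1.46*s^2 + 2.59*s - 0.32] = 2.92000000000000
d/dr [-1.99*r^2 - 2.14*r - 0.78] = -3.98*r - 2.14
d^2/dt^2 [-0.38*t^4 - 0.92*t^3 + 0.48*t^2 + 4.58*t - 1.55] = -4.56*t^2 - 5.52*t + 0.96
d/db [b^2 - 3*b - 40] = 2*b - 3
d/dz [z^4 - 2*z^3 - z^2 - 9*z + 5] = 4*z^3 - 6*z^2 - 2*z - 9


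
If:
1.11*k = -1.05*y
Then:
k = -0.945945945945946*y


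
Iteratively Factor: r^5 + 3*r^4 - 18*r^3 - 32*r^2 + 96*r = (r - 2)*(r^4 + 5*r^3 - 8*r^2 - 48*r) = (r - 2)*(r + 4)*(r^3 + r^2 - 12*r) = (r - 3)*(r - 2)*(r + 4)*(r^2 + 4*r) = r*(r - 3)*(r - 2)*(r + 4)*(r + 4)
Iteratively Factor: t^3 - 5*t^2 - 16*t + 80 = (t + 4)*(t^2 - 9*t + 20) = (t - 4)*(t + 4)*(t - 5)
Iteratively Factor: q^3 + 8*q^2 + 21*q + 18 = (q + 3)*(q^2 + 5*q + 6) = (q + 2)*(q + 3)*(q + 3)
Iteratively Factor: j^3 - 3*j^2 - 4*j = (j - 4)*(j^2 + j) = (j - 4)*(j + 1)*(j)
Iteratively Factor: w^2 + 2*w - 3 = (w - 1)*(w + 3)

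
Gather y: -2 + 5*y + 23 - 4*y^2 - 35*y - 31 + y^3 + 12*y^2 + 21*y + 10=y^3 + 8*y^2 - 9*y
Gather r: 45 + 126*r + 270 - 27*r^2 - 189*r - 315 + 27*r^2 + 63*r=0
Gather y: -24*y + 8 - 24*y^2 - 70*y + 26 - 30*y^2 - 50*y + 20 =-54*y^2 - 144*y + 54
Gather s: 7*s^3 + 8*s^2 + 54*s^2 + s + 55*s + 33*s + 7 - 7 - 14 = 7*s^3 + 62*s^2 + 89*s - 14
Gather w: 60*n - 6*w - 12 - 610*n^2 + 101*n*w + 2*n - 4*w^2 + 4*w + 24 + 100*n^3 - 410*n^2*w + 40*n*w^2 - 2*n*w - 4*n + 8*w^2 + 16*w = 100*n^3 - 610*n^2 + 58*n + w^2*(40*n + 4) + w*(-410*n^2 + 99*n + 14) + 12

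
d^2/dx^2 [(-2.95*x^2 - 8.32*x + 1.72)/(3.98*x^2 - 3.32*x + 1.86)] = (-5.6843418860808e-14*x^4 - 341.544496*x^3 + 294.502488*x^2 + 233.183424*x - 110.715544)/(63.044792*x^6 - 157.770384*x^5 + 219.996888*x^4 - 184.058144*x^3 + 102.812616*x^2 - 34.457616*x + 6.434856)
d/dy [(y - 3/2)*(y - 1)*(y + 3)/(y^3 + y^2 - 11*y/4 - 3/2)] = 2*(y^2 + 16*y + 19)/(4*y^4 + 20*y^3 + 33*y^2 + 20*y + 4)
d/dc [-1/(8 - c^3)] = -3*c^2/(c^3 - 8)^2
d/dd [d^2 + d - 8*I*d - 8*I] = 2*d + 1 - 8*I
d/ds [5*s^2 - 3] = 10*s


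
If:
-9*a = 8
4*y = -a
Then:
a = -8/9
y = 2/9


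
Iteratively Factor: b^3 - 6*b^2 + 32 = (b + 2)*(b^2 - 8*b + 16) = (b - 4)*(b + 2)*(b - 4)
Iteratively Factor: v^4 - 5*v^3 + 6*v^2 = (v - 3)*(v^3 - 2*v^2) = v*(v - 3)*(v^2 - 2*v) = v*(v - 3)*(v - 2)*(v)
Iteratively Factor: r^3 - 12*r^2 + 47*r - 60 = (r - 4)*(r^2 - 8*r + 15) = (r - 5)*(r - 4)*(r - 3)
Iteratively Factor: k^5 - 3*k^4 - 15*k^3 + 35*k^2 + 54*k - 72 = (k - 3)*(k^4 - 15*k^2 - 10*k + 24) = (k - 4)*(k - 3)*(k^3 + 4*k^2 + k - 6) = (k - 4)*(k - 3)*(k - 1)*(k^2 + 5*k + 6) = (k - 4)*(k - 3)*(k - 1)*(k + 2)*(k + 3)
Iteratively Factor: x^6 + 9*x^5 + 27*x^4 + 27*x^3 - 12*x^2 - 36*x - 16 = (x + 1)*(x^5 + 8*x^4 + 19*x^3 + 8*x^2 - 20*x - 16) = (x + 1)*(x + 2)*(x^4 + 6*x^3 + 7*x^2 - 6*x - 8) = (x - 1)*(x + 1)*(x + 2)*(x^3 + 7*x^2 + 14*x + 8) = (x - 1)*(x + 1)^2*(x + 2)*(x^2 + 6*x + 8) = (x - 1)*(x + 1)^2*(x + 2)^2*(x + 4)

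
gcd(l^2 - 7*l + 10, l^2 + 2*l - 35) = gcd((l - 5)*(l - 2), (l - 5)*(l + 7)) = l - 5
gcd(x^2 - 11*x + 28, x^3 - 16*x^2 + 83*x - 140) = x^2 - 11*x + 28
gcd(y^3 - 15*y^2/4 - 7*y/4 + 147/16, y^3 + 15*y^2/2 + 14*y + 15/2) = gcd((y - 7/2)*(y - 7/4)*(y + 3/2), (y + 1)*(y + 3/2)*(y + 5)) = y + 3/2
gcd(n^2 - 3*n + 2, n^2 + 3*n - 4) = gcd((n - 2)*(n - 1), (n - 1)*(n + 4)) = n - 1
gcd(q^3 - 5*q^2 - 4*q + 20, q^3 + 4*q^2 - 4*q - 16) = q^2 - 4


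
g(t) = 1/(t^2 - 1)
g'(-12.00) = 0.00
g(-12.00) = 0.01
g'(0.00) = 0.00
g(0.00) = -1.00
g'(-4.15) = 0.03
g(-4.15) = 0.06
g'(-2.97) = 0.10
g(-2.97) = 0.13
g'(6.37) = -0.01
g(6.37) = 0.03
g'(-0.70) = 5.38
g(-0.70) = -1.96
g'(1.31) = -5.11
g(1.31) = 1.40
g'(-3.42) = 0.06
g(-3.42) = 0.09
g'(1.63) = -1.19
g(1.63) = 0.60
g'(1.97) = -0.47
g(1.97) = 0.35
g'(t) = -2*t/(t^2 - 1)^2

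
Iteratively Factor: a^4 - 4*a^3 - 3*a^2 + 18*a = (a - 3)*(a^3 - a^2 - 6*a) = (a - 3)^2*(a^2 + 2*a) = a*(a - 3)^2*(a + 2)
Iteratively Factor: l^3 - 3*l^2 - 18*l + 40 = (l - 5)*(l^2 + 2*l - 8) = (l - 5)*(l - 2)*(l + 4)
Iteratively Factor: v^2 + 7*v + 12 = (v + 4)*(v + 3)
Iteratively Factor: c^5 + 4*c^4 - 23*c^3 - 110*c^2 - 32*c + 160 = (c - 5)*(c^4 + 9*c^3 + 22*c^2 - 32) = (c - 5)*(c + 4)*(c^3 + 5*c^2 + 2*c - 8) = (c - 5)*(c - 1)*(c + 4)*(c^2 + 6*c + 8) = (c - 5)*(c - 1)*(c + 4)^2*(c + 2)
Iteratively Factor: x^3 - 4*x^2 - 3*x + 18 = (x - 3)*(x^2 - x - 6) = (x - 3)^2*(x + 2)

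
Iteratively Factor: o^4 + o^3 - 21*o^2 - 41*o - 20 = (o - 5)*(o^3 + 6*o^2 + 9*o + 4) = (o - 5)*(o + 1)*(o^2 + 5*o + 4) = (o - 5)*(o + 1)*(o + 4)*(o + 1)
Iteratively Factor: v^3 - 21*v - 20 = (v - 5)*(v^2 + 5*v + 4) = (v - 5)*(v + 4)*(v + 1)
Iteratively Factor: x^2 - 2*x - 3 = (x + 1)*(x - 3)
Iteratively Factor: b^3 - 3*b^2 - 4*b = (b - 4)*(b^2 + b) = b*(b - 4)*(b + 1)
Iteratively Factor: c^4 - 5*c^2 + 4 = (c + 2)*(c^3 - 2*c^2 - c + 2) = (c + 1)*(c + 2)*(c^2 - 3*c + 2) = (c - 1)*(c + 1)*(c + 2)*(c - 2)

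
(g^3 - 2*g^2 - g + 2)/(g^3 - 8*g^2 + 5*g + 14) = (g - 1)/(g - 7)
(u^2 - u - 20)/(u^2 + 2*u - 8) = (u - 5)/(u - 2)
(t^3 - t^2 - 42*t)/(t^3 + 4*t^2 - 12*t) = (t - 7)/(t - 2)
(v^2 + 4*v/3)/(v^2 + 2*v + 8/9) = 3*v/(3*v + 2)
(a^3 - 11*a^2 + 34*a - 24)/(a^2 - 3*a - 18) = (a^2 - 5*a + 4)/(a + 3)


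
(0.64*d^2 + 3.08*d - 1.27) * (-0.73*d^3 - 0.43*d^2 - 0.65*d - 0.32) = -0.4672*d^5 - 2.5236*d^4 - 0.8133*d^3 - 1.6607*d^2 - 0.1601*d + 0.4064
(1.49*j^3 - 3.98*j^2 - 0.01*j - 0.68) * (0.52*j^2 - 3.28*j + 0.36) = 0.7748*j^5 - 6.9568*j^4 + 13.5856*j^3 - 1.7536*j^2 + 2.2268*j - 0.2448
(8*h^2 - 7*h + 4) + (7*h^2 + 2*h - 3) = 15*h^2 - 5*h + 1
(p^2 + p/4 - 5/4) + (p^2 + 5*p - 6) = 2*p^2 + 21*p/4 - 29/4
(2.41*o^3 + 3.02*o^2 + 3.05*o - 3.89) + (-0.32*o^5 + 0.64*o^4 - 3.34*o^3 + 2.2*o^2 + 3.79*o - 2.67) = -0.32*o^5 + 0.64*o^4 - 0.93*o^3 + 5.22*o^2 + 6.84*o - 6.56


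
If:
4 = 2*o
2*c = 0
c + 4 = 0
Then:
No Solution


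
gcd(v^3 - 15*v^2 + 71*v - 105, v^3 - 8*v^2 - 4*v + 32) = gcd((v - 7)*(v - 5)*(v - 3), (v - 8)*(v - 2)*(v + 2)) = 1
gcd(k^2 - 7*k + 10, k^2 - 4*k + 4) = k - 2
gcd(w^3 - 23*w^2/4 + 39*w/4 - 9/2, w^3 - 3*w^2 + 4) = w - 2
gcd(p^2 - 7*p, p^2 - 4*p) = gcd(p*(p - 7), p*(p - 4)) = p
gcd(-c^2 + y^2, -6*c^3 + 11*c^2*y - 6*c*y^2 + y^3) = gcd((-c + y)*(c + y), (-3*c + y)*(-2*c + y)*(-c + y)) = -c + y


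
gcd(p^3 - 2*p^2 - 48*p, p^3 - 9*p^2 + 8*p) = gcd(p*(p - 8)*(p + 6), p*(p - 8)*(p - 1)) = p^2 - 8*p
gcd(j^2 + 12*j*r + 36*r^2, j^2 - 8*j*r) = 1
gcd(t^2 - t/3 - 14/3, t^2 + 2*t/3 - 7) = t - 7/3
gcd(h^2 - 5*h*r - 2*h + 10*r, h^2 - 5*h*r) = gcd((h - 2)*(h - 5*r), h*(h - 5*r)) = -h + 5*r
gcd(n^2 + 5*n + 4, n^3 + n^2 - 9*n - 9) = n + 1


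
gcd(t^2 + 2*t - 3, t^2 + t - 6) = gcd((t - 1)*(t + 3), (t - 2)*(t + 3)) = t + 3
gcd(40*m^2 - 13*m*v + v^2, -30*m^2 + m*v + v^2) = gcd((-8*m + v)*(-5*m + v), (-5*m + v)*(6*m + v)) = -5*m + v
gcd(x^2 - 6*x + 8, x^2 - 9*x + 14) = x - 2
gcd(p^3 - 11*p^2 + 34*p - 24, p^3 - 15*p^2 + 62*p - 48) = p^2 - 7*p + 6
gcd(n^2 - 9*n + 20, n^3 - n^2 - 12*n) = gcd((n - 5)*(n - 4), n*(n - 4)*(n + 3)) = n - 4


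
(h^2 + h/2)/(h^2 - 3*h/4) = 2*(2*h + 1)/(4*h - 3)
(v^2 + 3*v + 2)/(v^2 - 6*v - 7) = (v + 2)/(v - 7)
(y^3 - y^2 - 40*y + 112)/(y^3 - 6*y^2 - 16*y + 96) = (y^2 + 3*y - 28)/(y^2 - 2*y - 24)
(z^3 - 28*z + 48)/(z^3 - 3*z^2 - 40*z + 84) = (z - 4)/(z - 7)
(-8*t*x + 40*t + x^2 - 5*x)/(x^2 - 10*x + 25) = (-8*t + x)/(x - 5)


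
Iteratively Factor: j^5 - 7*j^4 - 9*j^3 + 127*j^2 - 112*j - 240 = (j + 4)*(j^4 - 11*j^3 + 35*j^2 - 13*j - 60) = (j + 1)*(j + 4)*(j^3 - 12*j^2 + 47*j - 60) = (j - 4)*(j + 1)*(j + 4)*(j^2 - 8*j + 15) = (j - 4)*(j - 3)*(j + 1)*(j + 4)*(j - 5)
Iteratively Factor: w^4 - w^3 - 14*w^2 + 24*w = (w)*(w^3 - w^2 - 14*w + 24) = w*(w - 2)*(w^2 + w - 12) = w*(w - 3)*(w - 2)*(w + 4)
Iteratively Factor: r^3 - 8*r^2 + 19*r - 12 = (r - 1)*(r^2 - 7*r + 12) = (r - 3)*(r - 1)*(r - 4)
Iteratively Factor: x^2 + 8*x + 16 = (x + 4)*(x + 4)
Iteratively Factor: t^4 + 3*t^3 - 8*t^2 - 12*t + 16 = (t + 4)*(t^3 - t^2 - 4*t + 4) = (t - 2)*(t + 4)*(t^2 + t - 2) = (t - 2)*(t - 1)*(t + 4)*(t + 2)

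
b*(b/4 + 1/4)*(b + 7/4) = b^3/4 + 11*b^2/16 + 7*b/16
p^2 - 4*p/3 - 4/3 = (p - 2)*(p + 2/3)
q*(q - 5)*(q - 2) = q^3 - 7*q^2 + 10*q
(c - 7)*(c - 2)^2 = c^3 - 11*c^2 + 32*c - 28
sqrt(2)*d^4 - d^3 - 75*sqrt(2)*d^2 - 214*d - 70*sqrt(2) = (d - 7*sqrt(2))*(d + sqrt(2))*(d + 5*sqrt(2))*(sqrt(2)*d + 1)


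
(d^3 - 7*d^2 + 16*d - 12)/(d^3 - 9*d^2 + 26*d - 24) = (d - 2)/(d - 4)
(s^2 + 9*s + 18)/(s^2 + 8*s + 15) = (s + 6)/(s + 5)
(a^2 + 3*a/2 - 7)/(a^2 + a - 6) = (a + 7/2)/(a + 3)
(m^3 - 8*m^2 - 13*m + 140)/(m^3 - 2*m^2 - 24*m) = (m^2 - 12*m + 35)/(m*(m - 6))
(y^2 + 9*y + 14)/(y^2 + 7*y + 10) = (y + 7)/(y + 5)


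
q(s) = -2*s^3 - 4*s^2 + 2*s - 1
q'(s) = -6*s^2 - 8*s + 2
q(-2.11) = -4.24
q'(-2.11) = -7.83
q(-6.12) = 295.38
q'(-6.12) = -173.77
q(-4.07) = 59.44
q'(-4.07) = -64.83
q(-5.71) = 229.50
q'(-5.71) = -147.94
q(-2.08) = -4.47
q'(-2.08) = -7.32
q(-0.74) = -3.86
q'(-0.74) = 4.63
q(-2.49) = 0.10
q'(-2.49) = -15.28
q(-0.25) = -1.72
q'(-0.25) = 3.62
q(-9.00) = 1115.00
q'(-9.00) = -412.00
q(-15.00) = 5819.00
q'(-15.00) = -1228.00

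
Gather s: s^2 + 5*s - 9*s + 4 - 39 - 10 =s^2 - 4*s - 45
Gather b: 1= 1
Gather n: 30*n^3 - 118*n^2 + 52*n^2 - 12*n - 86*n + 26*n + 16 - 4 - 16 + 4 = 30*n^3 - 66*n^2 - 72*n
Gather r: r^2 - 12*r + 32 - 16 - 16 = r^2 - 12*r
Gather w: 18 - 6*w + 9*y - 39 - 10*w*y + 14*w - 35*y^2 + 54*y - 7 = w*(8 - 10*y) - 35*y^2 + 63*y - 28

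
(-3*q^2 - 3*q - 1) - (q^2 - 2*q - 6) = -4*q^2 - q + 5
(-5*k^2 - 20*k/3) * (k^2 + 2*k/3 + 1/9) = -5*k^4 - 10*k^3 - 5*k^2 - 20*k/27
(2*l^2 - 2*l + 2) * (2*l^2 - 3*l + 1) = 4*l^4 - 10*l^3 + 12*l^2 - 8*l + 2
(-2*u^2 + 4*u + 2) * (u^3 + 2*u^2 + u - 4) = -2*u^5 + 8*u^3 + 16*u^2 - 14*u - 8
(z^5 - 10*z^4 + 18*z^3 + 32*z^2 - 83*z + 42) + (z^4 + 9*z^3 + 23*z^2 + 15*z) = z^5 - 9*z^4 + 27*z^3 + 55*z^2 - 68*z + 42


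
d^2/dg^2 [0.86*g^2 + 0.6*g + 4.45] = 1.72000000000000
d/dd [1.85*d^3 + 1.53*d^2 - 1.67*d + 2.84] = 5.55*d^2 + 3.06*d - 1.67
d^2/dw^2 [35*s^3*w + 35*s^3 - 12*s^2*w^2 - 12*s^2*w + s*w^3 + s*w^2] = 2*s*(-12*s + 3*w + 1)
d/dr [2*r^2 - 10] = 4*r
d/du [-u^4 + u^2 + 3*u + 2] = -4*u^3 + 2*u + 3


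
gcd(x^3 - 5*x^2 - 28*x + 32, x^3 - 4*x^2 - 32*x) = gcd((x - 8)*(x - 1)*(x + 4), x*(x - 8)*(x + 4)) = x^2 - 4*x - 32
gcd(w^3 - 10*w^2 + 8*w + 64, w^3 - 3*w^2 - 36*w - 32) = w - 8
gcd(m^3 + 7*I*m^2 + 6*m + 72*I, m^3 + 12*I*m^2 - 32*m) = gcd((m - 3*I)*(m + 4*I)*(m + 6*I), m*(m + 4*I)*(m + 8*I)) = m + 4*I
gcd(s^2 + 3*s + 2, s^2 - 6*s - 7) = s + 1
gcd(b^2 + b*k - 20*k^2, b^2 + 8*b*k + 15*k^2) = b + 5*k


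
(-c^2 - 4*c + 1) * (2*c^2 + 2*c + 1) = -2*c^4 - 10*c^3 - 7*c^2 - 2*c + 1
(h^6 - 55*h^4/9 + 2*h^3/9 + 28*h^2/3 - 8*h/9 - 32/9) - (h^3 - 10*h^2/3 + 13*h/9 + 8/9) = h^6 - 55*h^4/9 - 7*h^3/9 + 38*h^2/3 - 7*h/3 - 40/9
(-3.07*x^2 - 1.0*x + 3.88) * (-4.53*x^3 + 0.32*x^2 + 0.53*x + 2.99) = 13.9071*x^5 + 3.5476*x^4 - 19.5235*x^3 - 8.4677*x^2 - 0.9336*x + 11.6012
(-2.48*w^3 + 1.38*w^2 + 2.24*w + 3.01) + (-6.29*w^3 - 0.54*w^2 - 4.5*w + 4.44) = -8.77*w^3 + 0.84*w^2 - 2.26*w + 7.45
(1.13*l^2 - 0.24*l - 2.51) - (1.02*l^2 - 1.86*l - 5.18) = 0.11*l^2 + 1.62*l + 2.67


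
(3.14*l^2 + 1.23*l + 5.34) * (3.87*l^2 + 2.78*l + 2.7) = 12.1518*l^4 + 13.4893*l^3 + 32.5632*l^2 + 18.1662*l + 14.418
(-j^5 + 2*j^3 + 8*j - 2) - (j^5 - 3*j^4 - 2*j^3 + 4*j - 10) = -2*j^5 + 3*j^4 + 4*j^3 + 4*j + 8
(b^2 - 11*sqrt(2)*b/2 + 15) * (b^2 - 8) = b^4 - 11*sqrt(2)*b^3/2 + 7*b^2 + 44*sqrt(2)*b - 120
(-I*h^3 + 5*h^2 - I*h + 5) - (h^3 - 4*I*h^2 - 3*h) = -h^3 - I*h^3 + 5*h^2 + 4*I*h^2 + 3*h - I*h + 5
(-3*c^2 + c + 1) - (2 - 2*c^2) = -c^2 + c - 1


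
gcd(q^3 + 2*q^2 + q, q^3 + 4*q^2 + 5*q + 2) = q^2 + 2*q + 1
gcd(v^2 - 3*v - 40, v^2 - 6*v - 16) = v - 8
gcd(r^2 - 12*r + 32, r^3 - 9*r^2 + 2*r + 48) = r - 8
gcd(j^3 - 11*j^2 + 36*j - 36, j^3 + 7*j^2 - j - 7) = 1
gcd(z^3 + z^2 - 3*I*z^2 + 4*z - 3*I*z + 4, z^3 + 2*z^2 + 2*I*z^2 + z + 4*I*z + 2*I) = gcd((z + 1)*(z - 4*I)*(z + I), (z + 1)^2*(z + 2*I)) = z + 1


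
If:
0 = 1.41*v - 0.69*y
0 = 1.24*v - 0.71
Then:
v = 0.57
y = 1.17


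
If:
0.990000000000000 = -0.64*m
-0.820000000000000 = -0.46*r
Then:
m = -1.55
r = 1.78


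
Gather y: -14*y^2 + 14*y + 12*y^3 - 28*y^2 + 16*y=12*y^3 - 42*y^2 + 30*y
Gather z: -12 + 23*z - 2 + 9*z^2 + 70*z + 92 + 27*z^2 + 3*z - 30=36*z^2 + 96*z + 48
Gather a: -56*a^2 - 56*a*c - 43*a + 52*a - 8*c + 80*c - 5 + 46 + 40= -56*a^2 + a*(9 - 56*c) + 72*c + 81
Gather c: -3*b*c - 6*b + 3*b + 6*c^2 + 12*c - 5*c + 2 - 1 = -3*b + 6*c^2 + c*(7 - 3*b) + 1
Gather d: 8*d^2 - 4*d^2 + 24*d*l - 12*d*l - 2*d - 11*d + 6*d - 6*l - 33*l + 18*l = 4*d^2 + d*(12*l - 7) - 21*l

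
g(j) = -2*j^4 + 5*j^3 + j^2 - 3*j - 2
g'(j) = -8*j^3 + 15*j^2 + 2*j - 3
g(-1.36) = -15.49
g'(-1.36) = 42.15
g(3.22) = -49.37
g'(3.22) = -108.12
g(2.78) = -14.64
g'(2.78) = -53.39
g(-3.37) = -429.86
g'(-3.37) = 466.80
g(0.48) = -2.76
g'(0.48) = 0.53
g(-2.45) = -134.24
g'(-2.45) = 199.79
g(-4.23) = -990.16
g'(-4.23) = 862.43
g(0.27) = -2.65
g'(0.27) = -1.52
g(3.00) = -29.00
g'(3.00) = -78.00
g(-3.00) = -281.00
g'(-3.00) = 342.00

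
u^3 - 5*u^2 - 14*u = u*(u - 7)*(u + 2)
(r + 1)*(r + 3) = r^2 + 4*r + 3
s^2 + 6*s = s*(s + 6)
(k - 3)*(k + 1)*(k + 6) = k^3 + 4*k^2 - 15*k - 18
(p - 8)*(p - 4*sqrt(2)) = p^2 - 8*p - 4*sqrt(2)*p + 32*sqrt(2)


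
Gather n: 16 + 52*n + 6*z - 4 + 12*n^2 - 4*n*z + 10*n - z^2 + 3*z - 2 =12*n^2 + n*(62 - 4*z) - z^2 + 9*z + 10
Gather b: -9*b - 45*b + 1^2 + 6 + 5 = 12 - 54*b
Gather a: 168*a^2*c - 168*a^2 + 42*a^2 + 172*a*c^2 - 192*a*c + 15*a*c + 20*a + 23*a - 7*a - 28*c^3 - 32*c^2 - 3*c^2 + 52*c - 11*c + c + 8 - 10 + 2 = a^2*(168*c - 126) + a*(172*c^2 - 177*c + 36) - 28*c^3 - 35*c^2 + 42*c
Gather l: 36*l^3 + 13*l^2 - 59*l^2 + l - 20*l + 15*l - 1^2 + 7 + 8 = 36*l^3 - 46*l^2 - 4*l + 14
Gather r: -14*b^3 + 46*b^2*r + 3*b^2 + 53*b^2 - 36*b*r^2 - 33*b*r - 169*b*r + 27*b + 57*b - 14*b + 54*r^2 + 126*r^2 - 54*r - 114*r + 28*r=-14*b^3 + 56*b^2 + 70*b + r^2*(180 - 36*b) + r*(46*b^2 - 202*b - 140)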